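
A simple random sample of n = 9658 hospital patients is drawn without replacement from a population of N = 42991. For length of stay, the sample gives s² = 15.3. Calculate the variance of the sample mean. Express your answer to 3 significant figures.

0.00123

Under SRS without replacement, Var(ȳ) = (1 − f)·s²/n with f = n/N = 9658/42991 = 0.22465167.
Var(ȳ) = (1 − 0.22465167)·15.3/9658 = 0.77534833·0.0015841789 = 0.0012282905.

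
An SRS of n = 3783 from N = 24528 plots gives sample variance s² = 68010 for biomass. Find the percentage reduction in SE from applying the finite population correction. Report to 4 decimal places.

f = n/N = 3783/24528 = 0.15423190.
SE_no-fpc = √(s²/n) = 4.240023; SE_fpc = √((1−f)s²/n) = 3.8993648.
Ratio = √(1−f) = 0.91965651. Reduction = 100·(1 − 0.91965651) = 8.0343%.

8.0343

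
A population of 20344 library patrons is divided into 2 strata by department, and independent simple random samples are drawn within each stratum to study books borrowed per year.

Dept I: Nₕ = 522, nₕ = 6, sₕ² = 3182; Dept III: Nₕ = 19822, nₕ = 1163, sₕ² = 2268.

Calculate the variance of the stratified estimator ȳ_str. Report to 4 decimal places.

2.0879

Var(ȳ_str) = Σₕ Wₕ²(1 − fₕ)sₕ²/nₕ with Wₕ = Nₕ/N, N = 20344.
Dept I: Wₕ = 0.02565867; term = 0.02565867²·(1 − 0.01149425)·3182/6 = 0.34514091.
Dept III: Wₕ = 0.97434133; term = 0.97434133²·(1 − 0.05867218)·2268/1163 = 1.7427154.
Sum = 2.0878563.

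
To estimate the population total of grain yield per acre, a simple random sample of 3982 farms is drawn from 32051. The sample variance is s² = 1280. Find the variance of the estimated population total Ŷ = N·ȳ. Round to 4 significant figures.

Var(Ŷ) = N²·Var(ȳ) = N²·(1 − n/N)·s²/n.
f = 3982/32051 = 0.12423949; Var(ȳ) = 0.87576051·1280/3982 = 0.28151016.
Var(Ŷ) = 32051² · 0.28151016 = 2.8918599 × 10^8.

2.892 × 10^8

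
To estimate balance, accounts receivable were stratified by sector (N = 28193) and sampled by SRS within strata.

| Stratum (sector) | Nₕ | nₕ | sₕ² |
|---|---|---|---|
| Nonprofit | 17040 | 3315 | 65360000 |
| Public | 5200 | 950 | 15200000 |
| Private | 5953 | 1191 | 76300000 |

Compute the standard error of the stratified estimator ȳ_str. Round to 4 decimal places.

Var(ȳ_str) = Σₕ Wₕ²(1 − fₕ)sₕ²/nₕ with Wₕ = Nₕ/N, N = 28193.
Nonprofit: Wₕ = 0.60440535; term = 0.60440535²·(1 − 0.19454225)·65360000/3315 = 5801.334.
Public: Wₕ = 0.18444295; term = 0.18444295²·(1 − 0.18269231)·15200000/950 = 444.86647.
Private: Wₕ = 0.21115170; term = 0.21115170²·(1 − 0.20006719)·76300000/1191 = 2284.8383.
Sum = 8531.0388.
SE = √(8531.0388) = 92.3636.

92.3636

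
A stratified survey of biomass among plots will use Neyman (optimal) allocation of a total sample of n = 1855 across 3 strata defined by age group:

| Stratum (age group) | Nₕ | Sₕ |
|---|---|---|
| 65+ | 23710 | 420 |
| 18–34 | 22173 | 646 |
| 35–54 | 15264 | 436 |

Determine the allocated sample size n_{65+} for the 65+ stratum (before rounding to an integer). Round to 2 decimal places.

Neyman allocation: nₕ = n·NₕSₕ / Σⱼ NⱼSⱼ.
Σ NⱼSⱼ = 23710·420 + 22173·646 + 15264·436 = 3.0937062 × 10^7.
n_{65+} = 1855·23710·420 / (3.0937062 × 10^7) = 597.10.

597.10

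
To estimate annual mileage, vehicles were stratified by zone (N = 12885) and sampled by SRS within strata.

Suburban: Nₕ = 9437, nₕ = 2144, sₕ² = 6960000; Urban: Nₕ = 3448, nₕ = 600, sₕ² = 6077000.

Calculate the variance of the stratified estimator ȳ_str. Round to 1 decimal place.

1944.8

Var(ȳ_str) = Σₕ Wₕ²(1 − fₕ)sₕ²/nₕ with Wₕ = Nₕ/N, N = 12885.
Suburban: Wₕ = 0.73240202; term = 0.73240202²·(1 − 0.22719084)·6960000/2144 = 1345.7233.
Urban: Wₕ = 0.26759798; term = 0.26759798²·(1 − 0.17401392)·6077000/600 = 599.06836.
Sum = 1944.7917.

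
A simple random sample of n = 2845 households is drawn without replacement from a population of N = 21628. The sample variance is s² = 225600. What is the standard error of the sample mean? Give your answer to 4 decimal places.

Under SRS without replacement, Var(ȳ) = (1 − f)·s²/n with f = n/N = 2845/21628 = 0.13154244.
Var(ȳ) = (1 − 0.13154244)·225600/2845 = 0.86845756·79.297012 = 68.866089.
SE(ȳ) = √(68.866089) = 8.2986.

8.2986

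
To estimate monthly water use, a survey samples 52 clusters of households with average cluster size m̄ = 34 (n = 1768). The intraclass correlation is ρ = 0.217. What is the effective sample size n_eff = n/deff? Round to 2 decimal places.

216.64

deff = 1 + (34 − 1)·0.217 = 1 + 7.161 = 8.161.
n_eff = 1768 / 8.161 = 216.64.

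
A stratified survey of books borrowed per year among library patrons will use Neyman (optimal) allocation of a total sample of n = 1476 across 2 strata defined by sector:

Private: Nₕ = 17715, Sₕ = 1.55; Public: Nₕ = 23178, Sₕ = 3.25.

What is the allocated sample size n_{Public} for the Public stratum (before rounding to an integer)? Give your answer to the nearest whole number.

1082

Neyman allocation: nₕ = n·NₕSₕ / Σⱼ NⱼSⱼ.
Σ NⱼSⱼ = 17715·1.55 + 23178·3.25 = 102786.75.
n_{Public} = 1476·23178·3.25 / 102786.75 = 1082.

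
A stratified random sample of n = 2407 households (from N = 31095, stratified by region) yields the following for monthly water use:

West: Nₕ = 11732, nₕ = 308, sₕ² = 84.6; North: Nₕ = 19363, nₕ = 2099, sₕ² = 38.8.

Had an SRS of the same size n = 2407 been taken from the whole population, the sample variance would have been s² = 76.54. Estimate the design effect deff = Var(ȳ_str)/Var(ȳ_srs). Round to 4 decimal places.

Var(ȳ_str) = Σ Wₕ²(1−fₕ)sₕ²/nₕ with Wₕ = Nₕ/31095:
  West: (11732/31095)²·(1−308/11732)·84.6/308 = 0.038074023
  North: (19363/31095)²·(1−2099/19363)·38.8/2099 = 0.006390756
  → Var(ȳ_str) = 0.044464779.
Var(ȳ_srs) = (1 − 2407/31095)·76.54/2407 = 0.029337431.
deff = 0.044464779 / 0.029337431 = 1.5156.

1.5156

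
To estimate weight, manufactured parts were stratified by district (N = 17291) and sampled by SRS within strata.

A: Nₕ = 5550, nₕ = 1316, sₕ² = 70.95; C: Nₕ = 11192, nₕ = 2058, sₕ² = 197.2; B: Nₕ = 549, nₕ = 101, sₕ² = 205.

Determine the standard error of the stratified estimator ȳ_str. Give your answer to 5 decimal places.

Var(ȳ_str) = Σₕ Wₕ²(1 − fₕ)sₕ²/nₕ with Wₕ = Nₕ/N, N = 17291.
A: Wₕ = 0.32097623; term = 0.32097623²·(1 − 0.23711712)·70.95/1316 = 0.0042374065.
C: Wₕ = 0.64727315; term = 0.64727315²·(1 − 0.18388134)·197.2/2058 = 0.03276348.
B: Wₕ = 0.03175062; term = 0.03175062²·(1 − 0.18397086)·205/101 = 0.0016697161.
Sum = 0.038670603.
SE = √(0.038670603) = 0.19665.

0.19665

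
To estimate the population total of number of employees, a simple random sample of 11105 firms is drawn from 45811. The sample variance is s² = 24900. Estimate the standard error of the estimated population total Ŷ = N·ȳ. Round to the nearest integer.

Var(Ŷ) = N²·Var(ȳ) = N²·(1 − n/N)·s²/n.
f = 11105/45811 = 0.24240903; Var(ȳ) = 0.75759097·24900/11105 = 1.6986956.
Var(Ŷ) = 45811² · 1.6986956 = 3.5649636 × 10^9.
SE(Ŷ) = √(3.5649636 × 10^9) = 59707.

59707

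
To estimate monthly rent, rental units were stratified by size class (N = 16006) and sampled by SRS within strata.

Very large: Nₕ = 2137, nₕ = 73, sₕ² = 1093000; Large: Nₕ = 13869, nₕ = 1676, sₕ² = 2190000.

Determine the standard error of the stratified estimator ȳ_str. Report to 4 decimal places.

33.4706

Var(ȳ_str) = Σₕ Wₕ²(1 − fₕ)sₕ²/nₕ with Wₕ = Nₕ/N, N = 16006.
Very large: Wₕ = 0.13351243; term = 0.13351243²·(1 − 0.03416004)·1093000/73 = 257.77802.
Large: Wₕ = 0.86648757; term = 0.86648757²·(1 − 0.12084505)·2190000/1676 = 862.50217.
Sum = 1120.2802.
SE = √(1120.2802) = 33.4706.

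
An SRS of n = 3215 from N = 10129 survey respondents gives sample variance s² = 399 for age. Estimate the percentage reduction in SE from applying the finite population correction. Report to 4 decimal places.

f = n/N = 3215/10129 = 0.31740547.
SE_no-fpc = √(s²/n) = 0.35228647; SE_fpc = √((1−f)s²/n) = 0.29105654.
Ratio = √(1−f) = 0.82619279. Reduction = 100·(1 − 0.82619279) = 17.3807%.

17.3807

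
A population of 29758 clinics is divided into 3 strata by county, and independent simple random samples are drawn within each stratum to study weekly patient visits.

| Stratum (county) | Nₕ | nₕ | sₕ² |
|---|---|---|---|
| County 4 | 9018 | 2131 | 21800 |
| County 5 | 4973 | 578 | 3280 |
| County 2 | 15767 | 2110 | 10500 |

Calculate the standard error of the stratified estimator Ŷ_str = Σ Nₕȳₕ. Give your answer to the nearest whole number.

Var(Ŷ_str) = Σₕ Nₕ²(1 − fₕ)sₕ²/nₕ.
County 4: 9018²·(1 − 2131/9018)·21800/2131 = 6.3535047 × 10^8.
County 5: 4973²·(1 − 578/4973)·3280/578 = 1.2402903 × 10^8.
County 2: 15767²·(1 − 2110/15767)·10500/2110 = 1.071547 × 10^9.
Sum = 1.8309265 × 10^9.
SE = √(1.8309265 × 10^9) = 42789.

42789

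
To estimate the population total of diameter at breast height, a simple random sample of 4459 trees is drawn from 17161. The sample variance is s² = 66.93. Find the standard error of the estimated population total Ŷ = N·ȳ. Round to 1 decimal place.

1808.8

Var(Ŷ) = N²·Var(ȳ) = N²·(1 − n/N)·s²/n.
f = 4459/17161 = 0.25983334; Var(ȳ) = 0.74016666·66.93/4459 = 0.01110997.
Var(Ŷ) = 17161² · 0.01110997 = 3.2718853 × 10^6.
SE(Ŷ) = √(3.2718853 × 10^6) = 1808.8.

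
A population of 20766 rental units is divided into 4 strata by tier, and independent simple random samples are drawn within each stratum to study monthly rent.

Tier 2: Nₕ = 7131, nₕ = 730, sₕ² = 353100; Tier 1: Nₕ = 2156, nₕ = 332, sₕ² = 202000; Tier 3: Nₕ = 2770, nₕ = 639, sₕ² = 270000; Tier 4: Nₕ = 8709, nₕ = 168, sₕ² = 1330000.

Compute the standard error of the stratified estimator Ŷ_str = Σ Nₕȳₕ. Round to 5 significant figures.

784750

Var(Ŷ_str) = Σₕ Nₕ²(1 − fₕ)sₕ²/nₕ.
Tier 2: 7131²·(1 − 730/7131)·353100/730 = 2.2078681 × 10^10.
Tier 1: 2156²·(1 − 332/2156)·202000/332 = 2.3926924 × 10^9.
Tier 3: 2770²·(1 − 639/2770)·270000/639 = 2.4941704 × 10^9.
Tier 4: 8709²·(1 − 168/8709)·1330000/168 = 5.8886992 × 10^11.
Sum = 6.1583546 × 10^11.
SE = √(6.1583546 × 10^11) = 784750.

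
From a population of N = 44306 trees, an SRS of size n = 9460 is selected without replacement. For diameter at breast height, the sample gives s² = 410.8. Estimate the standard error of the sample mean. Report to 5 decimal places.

0.18481

Under SRS without replacement, Var(ȳ) = (1 − f)·s²/n with f = n/N = 9460/44306 = 0.21351510.
Var(ȳ) = (1 − 0.21351510)·410.8/9460 = 0.78648490·0.043424947 = 0.034153065.
SE(ȳ) = √(0.034153065) = 0.18481.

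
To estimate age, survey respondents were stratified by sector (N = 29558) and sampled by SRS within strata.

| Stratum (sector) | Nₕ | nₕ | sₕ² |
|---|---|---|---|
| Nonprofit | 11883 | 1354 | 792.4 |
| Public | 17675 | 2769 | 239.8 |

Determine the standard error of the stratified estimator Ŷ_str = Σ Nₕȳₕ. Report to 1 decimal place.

9799.9

Var(Ŷ_str) = Σₕ Nₕ²(1 − fₕ)sₕ²/nₕ.
Nonprofit: 11883²·(1 − 1354/11883)·792.4/1354 = 7.3221568 × 10^7.
Public: 17675²·(1 − 2769/17675)·239.8/2769 = 2.2816381 × 10^7.
Sum = 9.6037949 × 10^7.
SE = √(9.6037949 × 10^7) = 9799.9.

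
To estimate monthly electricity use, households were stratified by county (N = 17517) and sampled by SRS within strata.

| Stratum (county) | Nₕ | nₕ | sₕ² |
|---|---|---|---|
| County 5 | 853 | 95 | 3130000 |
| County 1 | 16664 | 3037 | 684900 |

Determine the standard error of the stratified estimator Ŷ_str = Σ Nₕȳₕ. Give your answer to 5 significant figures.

Var(Ŷ_str) = Σₕ Nₕ²(1 − fₕ)sₕ²/nₕ.
County 5: 853²·(1 − 95/853)·3130000/95 = 2.1302912 × 10^10.
County 1: 16664²·(1 − 3037/16664)·684900/3037 = 5.1210839 × 10^10.
Sum = 7.2513751 × 10^10.
SE = √(7.2513751 × 10^10) = 269280.

269280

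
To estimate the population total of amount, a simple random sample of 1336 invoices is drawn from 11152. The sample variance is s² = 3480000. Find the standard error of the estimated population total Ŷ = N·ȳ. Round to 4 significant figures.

534000

Var(Ŷ) = N²·Var(ȳ) = N²·(1 − n/N)·s²/n.
f = 1336/11152 = 0.11979914; Var(ȳ) = 0.88020086·3480000/1336 = 2292.7388.
Var(Ŷ) = 11152² · 2292.7388 = 2.8514128 × 10^11.
SE(Ŷ) = √(2.8514128 × 10^11) = 534000.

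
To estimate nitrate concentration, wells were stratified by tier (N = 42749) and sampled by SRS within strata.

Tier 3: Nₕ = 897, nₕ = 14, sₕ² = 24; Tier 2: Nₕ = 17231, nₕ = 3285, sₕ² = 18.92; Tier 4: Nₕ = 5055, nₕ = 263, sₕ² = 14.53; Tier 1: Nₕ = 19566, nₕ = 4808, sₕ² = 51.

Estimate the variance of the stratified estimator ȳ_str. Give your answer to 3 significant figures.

Var(ȳ_str) = Σₕ Wₕ²(1 − fₕ)sₕ²/nₕ with Wₕ = Nₕ/N, N = 42749.
Tier 3: Wₕ = 0.02098295; term = 0.02098295²·(1 − 0.01560758)·24/14 = 7.429925 × 10^-4.
Tier 2: Wₕ = 0.40307376; term = 0.40307376²·(1 − 0.19064477)·18.92/3285 = 7.5734538 × 10^-4.
Tier 4: Wₕ = 0.11824838; term = 0.11824838²·(1 − 0.05202770)·14.53/263 = 7.323116 × 10^-4.
Tier 1: Wₕ = 0.45769492; term = 0.45769492²·(1 − 0.24573239)·51/4808 = 0.001676036.
Sum = 0.0039086855.

0.00391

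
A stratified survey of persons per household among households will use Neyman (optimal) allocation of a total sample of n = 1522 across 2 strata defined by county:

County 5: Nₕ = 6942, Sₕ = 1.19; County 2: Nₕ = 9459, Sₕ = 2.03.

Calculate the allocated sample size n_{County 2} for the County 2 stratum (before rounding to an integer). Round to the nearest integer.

Neyman allocation: nₕ = n·NₕSₕ / Σⱼ NⱼSⱼ.
Σ NⱼSⱼ = 6942·1.19 + 9459·2.03 = 27462.75.
n_{County 2} = 1522·9459·2.03 / 27462.75 = 1064.

1064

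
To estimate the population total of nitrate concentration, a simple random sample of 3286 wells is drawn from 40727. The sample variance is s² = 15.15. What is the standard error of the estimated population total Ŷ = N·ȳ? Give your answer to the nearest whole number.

2651

Var(Ŷ) = N²·Var(ȳ) = N²·(1 − n/N)·s²/n.
f = 3286/40727 = 0.08068358; Var(ȳ) = 0.91931642·15.15/3286 = 0.0042384796.
Var(Ŷ) = 40727² · 0.0042384796 = 7.0303175 × 10^6.
SE(Ŷ) = √(7.0303175 × 10^6) = 2651.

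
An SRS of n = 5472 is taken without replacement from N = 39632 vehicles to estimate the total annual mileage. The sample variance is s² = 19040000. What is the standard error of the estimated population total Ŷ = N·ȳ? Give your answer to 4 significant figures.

2.170 × 10^6

Var(Ŷ) = N²·Var(ȳ) = N²·(1 − n/N)·s²/n.
f = 5472/39632 = 0.13807025; Var(ȳ) = 0.86192975·19040000/5472 = 2999.1123.
Var(Ŷ) = 39632² · 2999.1123 = 4.710692 × 10^12.
SE(Ŷ) = √(4.710692 × 10^12) = 2.170 × 10^6.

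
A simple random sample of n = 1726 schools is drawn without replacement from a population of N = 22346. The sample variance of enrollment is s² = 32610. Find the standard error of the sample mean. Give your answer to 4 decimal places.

Under SRS without replacement, Var(ȳ) = (1 − f)·s²/n with f = n/N = 1726/22346 = 0.07723977.
Var(ȳ) = (1 − 0.07723977)·32610/1726 = 0.92276023·18.893395 = 17.434074.
SE(ȳ) = √(17.434074) = 4.1754.

4.1754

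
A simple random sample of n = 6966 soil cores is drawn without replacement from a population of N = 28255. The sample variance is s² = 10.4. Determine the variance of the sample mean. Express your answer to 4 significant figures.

Under SRS without replacement, Var(ȳ) = (1 − f)·s²/n with f = n/N = 6966/28255 = 0.24654044.
Var(ȳ) = (1 − 0.24654044)·10.4/6966 = 0.75345956·0.0014929658 = 0.0011248894.

0.001125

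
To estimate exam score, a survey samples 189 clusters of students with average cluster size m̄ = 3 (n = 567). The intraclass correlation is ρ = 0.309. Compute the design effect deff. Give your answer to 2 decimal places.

1.62

deff = 1 + (3 − 1)·0.309 = 1 + 0.618 = 1.618.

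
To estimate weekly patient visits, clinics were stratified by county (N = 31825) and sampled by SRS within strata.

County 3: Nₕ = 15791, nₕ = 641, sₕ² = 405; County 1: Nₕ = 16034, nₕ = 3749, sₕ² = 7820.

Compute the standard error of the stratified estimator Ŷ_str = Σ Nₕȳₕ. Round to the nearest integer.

Var(Ŷ_str) = Σₕ Nₕ²(1 − fₕ)sₕ²/nₕ.
County 3: 15791²·(1 − 641/15791)·405/641 = 1.5115387 × 10^8.
County 1: 16034²·(1 − 3749/16034)·7820/3749 = 4.1087371 × 10^8.
Sum = 5.6202758 × 10^8.
SE = √(5.6202758 × 10^8) = 23707.

23707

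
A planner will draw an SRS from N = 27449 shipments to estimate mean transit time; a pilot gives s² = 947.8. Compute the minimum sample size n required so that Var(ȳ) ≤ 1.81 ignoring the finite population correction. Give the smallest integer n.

524

Without fpc, n₀ = s²/D = 947.8/1.81 = 523.6464.
Rounding up, n = 524.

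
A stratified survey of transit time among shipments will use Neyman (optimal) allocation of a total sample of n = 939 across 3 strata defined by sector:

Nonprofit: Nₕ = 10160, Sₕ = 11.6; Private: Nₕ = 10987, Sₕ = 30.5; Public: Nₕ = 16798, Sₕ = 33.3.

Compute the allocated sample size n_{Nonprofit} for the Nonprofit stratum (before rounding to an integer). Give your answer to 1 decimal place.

109.3

Neyman allocation: nₕ = n·NₕSₕ / Σⱼ NⱼSⱼ.
Σ NⱼSⱼ = 10160·11.6 + 10987·30.5 + 16798·33.3 = 1.0123329 × 10^6.
n_{Nonprofit} = 939·10160·11.6 / (1.0123329 × 10^6) = 109.3.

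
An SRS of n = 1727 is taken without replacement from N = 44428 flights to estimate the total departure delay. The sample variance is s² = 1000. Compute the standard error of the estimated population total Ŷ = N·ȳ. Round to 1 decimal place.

33143.7

Var(Ŷ) = N²·Var(ȳ) = N²·(1 − n/N)·s²/n.
f = 1727/44428 = 0.03887188; Var(ȳ) = 0.96112812·1000/1727 = 0.55653047.
Var(Ŷ) = 44428² · 0.55653047 = 1.0985061 × 10^9.
SE(Ŷ) = √(1.0985061 × 10^9) = 33143.7.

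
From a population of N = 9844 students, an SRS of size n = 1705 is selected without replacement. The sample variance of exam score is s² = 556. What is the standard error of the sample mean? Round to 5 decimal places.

Under SRS without replacement, Var(ȳ) = (1 − f)·s²/n with f = n/N = 1705/9844 = 0.17320195.
Var(ȳ) = (1 − 0.17320195)·556/1705 = 0.82679805·0.32609971 = 0.2696186.
SE(ȳ) = √(0.2696186) = 0.51925.

0.51925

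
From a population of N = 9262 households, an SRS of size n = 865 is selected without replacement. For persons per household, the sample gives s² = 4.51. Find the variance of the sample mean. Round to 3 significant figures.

Under SRS without replacement, Var(ȳ) = (1 − f)·s²/n with f = n/N = 865/9262 = 0.09339236.
Var(ȳ) = (1 − 0.09339236)·4.51/865 = 0.90660764·0.0052138728 = 0.004726937.

0.00473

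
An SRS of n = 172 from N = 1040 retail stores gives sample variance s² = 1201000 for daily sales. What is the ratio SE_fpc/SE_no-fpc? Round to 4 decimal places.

f = n/N = 172/1040 = 0.16538462.
SE_no-fpc = √(s²/n) = 83.561703; SE_fpc = √((1−f)s²/n) = 76.339704.
Ratio = √(1−f) = 0.91357287.

0.9136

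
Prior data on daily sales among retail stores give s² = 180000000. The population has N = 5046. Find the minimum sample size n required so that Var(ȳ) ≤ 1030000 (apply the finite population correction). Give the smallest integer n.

169

Without fpc, n₀ = s²/D = 180000000/1030000 = 174.7573.
With fpc, (1 − n/N)·s²/n ≤ D requires n ≥ n₀/(1 + n₀/N) = 174.7573/(1 + 174.7573/5046) = 168.9076.
Rounding up, n = 169.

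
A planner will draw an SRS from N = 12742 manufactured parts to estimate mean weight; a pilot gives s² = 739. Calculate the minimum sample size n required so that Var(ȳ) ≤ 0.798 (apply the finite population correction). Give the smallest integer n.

864

Without fpc, n₀ = s²/D = 739/0.798 = 926.0652.
With fpc, (1 − n/N)·s²/n ≤ D requires n ≥ n₀/(1 + n₀/N) = 926.0652/(1 + 926.0652/12742) = 863.3206.
Rounding up, n = 864.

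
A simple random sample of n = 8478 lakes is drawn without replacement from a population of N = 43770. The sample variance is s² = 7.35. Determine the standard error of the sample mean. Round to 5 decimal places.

Under SRS without replacement, Var(ȳ) = (1 − f)·s²/n with f = n/N = 8478/43770 = 0.19369431.
Var(ȳ) = (1 − 0.19369431)·7.35/8478 = 0.80630569·8.6694975 × 10^-4 = 6.9902652 × 10^-4.
SE(ȳ) = √(6.9902652 × 10^-4) = 0.02644.

0.02644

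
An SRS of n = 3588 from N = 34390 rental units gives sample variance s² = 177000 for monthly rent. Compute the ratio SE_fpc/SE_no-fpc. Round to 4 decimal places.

0.9464

f = n/N = 3588/34390 = 0.10433265.
SE_no-fpc = √(s²/n) = 7.0236104; SE_fpc = √((1−f)s²/n) = 6.6471241.
Ratio = √(1−f) = 0.94639703.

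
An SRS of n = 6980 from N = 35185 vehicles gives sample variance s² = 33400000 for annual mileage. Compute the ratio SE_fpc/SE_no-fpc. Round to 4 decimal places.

f = n/N = 6980/35185 = 0.19837999.
SE_no-fpc = √(s²/n) = 69.174419; SE_fpc = √((1−f)s²/n) = 61.934095.
Ratio = √(1−f) = 0.89533235.

0.8953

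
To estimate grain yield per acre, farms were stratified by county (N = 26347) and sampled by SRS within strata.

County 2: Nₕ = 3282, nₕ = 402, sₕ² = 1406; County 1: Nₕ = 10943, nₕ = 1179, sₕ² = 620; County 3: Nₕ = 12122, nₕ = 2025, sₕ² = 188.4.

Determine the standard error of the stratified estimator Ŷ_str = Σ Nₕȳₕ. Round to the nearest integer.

10032

Var(Ŷ_str) = Σₕ Nₕ²(1 − fₕ)sₕ²/nₕ.
County 2: 3282²·(1 − 402/3282)·1406/402 = 3.3059047 × 10^7.
County 1: 10943²·(1 − 1179/10943)·620/1179 = 5.6187803 × 10^7.
County 3: 12122²·(1 − 2025/12122)·188.4/2025 = 1.1387346 × 10^7.
Sum = 1.006342 × 10^8.
SE = √(1.006342 × 10^8) = 10032.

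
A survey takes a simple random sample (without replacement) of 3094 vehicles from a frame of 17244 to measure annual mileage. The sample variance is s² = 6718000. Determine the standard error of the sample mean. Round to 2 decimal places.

Under SRS without replacement, Var(ȳ) = (1 − f)·s²/n with f = n/N = 3094/17244 = 0.17942473.
Var(ȳ) = (1 − 0.17942473)·6718000/3094 = 0.82057527·2171.2993 = 1781.7145.
SE(ȳ) = √(1781.7145) = 42.21.

42.21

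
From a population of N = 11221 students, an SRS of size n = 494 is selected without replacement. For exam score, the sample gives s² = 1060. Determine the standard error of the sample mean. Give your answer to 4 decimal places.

1.4322

Under SRS without replacement, Var(ȳ) = (1 − f)·s²/n with f = n/N = 494/11221 = 0.04402460.
Var(ȳ) = (1 − 0.04402460)·1060/494 = 0.95597540·2.145749 = 2.0512833.
SE(ȳ) = √(2.0512833) = 1.4322.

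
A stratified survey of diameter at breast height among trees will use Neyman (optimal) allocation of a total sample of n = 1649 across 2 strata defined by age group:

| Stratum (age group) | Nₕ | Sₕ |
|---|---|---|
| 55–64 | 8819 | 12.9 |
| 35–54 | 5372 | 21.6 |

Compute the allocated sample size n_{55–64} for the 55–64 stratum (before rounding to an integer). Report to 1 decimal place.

Neyman allocation: nₕ = n·NₕSₕ / Σⱼ NⱼSⱼ.
Σ NⱼSⱼ = 8819·12.9 + 5372·21.6 = 229800.3.
n_{55–64} = 1649·8819·12.9 / 229800.3 = 816.4.

816.4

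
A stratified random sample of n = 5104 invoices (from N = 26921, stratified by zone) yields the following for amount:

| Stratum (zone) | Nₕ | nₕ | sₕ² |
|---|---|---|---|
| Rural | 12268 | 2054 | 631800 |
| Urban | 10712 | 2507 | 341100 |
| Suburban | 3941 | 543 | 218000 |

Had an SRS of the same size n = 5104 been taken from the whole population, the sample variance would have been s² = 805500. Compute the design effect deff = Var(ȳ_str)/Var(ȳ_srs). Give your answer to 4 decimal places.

Var(ȳ_str) = Σ Wₕ²(1−fₕ)sₕ²/nₕ with Wₕ = Nₕ/26921:
  Rural: (12268/26921)²·(1−2054/12268)·631800/2054 = 53.182216
  Urban: (10712/26921)²·(1−2507/10712)·341100/2507 = 16.500388
  Suburban: (3941/26921)²·(1−543/3941)·218000/543 = 7.418295
  → Var(ȳ_str) = 77.100899.
Var(ȳ_srs) = (1 − 5104/26921)·805500/5104 = 127.89652.
deff = 77.100899 / 127.89652 = 0.6028.

0.6028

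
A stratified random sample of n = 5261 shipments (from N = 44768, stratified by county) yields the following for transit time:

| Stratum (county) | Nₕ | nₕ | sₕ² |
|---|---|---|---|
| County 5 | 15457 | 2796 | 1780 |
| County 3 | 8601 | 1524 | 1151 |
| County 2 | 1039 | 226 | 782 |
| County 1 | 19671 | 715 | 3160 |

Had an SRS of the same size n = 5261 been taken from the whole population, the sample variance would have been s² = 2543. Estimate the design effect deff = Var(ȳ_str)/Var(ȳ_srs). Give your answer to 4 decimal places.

2.1306

Var(ȳ_str) = Σ Wₕ²(1−fₕ)sₕ²/nₕ with Wₕ = Nₕ/44768:
  County 5: (15457/44768)²·(1−2796/15457)·1780/2796 = 0.062164245
  County 3: (8601/44768)²·(1−1524/8601)·1151/1524 = 0.022937871
  County 2: (1039/44768)²·(1−226/1039)·782/226 = 0.0014583744
  County 1: (19671/44768)²·(1−715/19671)·3160/715 = 0.82227823
  → Var(ȳ_str) = 0.90883872.
Var(ȳ_srs) = (1 − 5261/44768)·2543/5261 = 0.42656421.
deff = 0.90883872 / 0.42656421 = 2.1306.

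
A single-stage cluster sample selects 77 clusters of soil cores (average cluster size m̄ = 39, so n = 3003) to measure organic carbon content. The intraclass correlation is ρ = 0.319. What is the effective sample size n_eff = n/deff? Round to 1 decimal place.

deff = 1 + (39 − 1)·0.319 = 1 + 12.122 = 13.122.
n_eff = 3003 / 13.122 = 228.9.

228.9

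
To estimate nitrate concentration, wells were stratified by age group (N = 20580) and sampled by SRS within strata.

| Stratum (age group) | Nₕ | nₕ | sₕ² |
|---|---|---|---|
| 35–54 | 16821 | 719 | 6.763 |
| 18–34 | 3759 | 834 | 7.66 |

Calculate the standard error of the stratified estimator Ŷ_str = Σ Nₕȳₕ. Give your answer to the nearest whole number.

Var(Ŷ_str) = Σₕ Nₕ²(1 − fₕ)sₕ²/nₕ.
35–54: 16821²·(1 − 719/16821)·6.763/719 = 2.5476639 × 10^6.
18–34: 3759²·(1 − 834/3759)·7.66/834 = 100985.94.
Sum = 2.6486498 × 10^6.
SE = √(2.6486498 × 10^6) = 1627.

1627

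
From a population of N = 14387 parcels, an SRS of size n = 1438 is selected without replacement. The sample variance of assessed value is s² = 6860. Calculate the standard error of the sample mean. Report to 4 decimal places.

2.0721

Under SRS without replacement, Var(ȳ) = (1 − f)·s²/n with f = n/N = 1438/14387 = 0.09995134.
Var(ȳ) = (1 − 0.09995134)·6860/1438 = 0.90004866·4.7705146 = 4.2936953.
SE(ȳ) = √(4.2936953) = 2.0721.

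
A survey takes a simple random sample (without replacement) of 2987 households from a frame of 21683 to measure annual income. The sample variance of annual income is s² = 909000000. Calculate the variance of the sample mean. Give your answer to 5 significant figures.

Under SRS without replacement, Var(ȳ) = (1 − f)·s²/n with f = n/N = 2987/21683 = 0.13775769.
Var(ȳ) = (1 − 0.13775769)·909000000/2987 = 0.86224231·304318.71 = 262396.47.

262400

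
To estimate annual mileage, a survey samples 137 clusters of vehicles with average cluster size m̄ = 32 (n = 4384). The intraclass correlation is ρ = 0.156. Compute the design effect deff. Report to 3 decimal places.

deff = 1 + (32 − 1)·0.156 = 1 + 4.836 = 5.836.

5.836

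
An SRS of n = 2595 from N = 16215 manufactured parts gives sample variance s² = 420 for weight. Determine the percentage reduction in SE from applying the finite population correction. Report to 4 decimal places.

8.3505

f = n/N = 2595/16215 = 0.16003700.
SE_no-fpc = √(s²/n) = 0.40230549; SE_fpc = √((1−f)s²/n) = 0.36871095.
Ratio = √(1−f) = 0.91649495. Reduction = 100·(1 − 0.91649495) = 8.3505%.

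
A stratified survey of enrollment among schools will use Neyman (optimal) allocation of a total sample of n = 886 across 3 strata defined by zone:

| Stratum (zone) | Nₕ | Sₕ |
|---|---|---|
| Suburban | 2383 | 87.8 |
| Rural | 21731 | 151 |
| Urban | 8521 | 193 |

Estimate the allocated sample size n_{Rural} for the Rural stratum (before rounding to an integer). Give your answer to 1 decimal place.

566.2

Neyman allocation: nₕ = n·NₕSₕ / Σⱼ NⱼSⱼ.
Σ NⱼSⱼ = 2383·87.8 + 21731·151 + 8521·193 = 5.1351614 × 10^6.
n_{Rural} = 886·21731·151 / (5.1351614 × 10^6) = 566.2.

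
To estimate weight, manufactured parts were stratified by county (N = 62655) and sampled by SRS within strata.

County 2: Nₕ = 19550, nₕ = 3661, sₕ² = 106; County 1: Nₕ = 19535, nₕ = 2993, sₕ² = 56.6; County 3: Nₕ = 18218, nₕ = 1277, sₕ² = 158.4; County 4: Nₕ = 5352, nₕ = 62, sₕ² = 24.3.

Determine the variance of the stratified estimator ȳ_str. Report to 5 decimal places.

Var(ȳ_str) = Σₕ Wₕ²(1 − fₕ)sₕ²/nₕ with Wₕ = Nₕ/N, N = 62655.
County 2: Wₕ = 0.31202618; term = 0.31202618²·(1 − 0.18726343)·106/3661 = 0.0022910681.
County 1: Wₕ = 0.31178677; term = 0.31178677²·(1 − 0.15321218)·56.6/2993 = 0.0015566812.
County 3: Wₕ = 0.29076690; term = 0.29076690²·(1 − 0.07009551)·158.4/1277 = 0.0097519744.
County 4: Wₕ = 0.08542016; term = 0.08542016²·(1 − 0.01158445)·24.3/62 = 0.0028266686.
Sum = 0.016426392.

0.01643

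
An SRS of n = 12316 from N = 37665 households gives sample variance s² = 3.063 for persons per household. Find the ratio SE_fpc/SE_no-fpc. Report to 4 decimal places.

0.8204

f = n/N = 12316/37665 = 0.32698792.
SE_no-fpc = √(s²/n) = 0.015770253; SE_fpc = √((1−f)s²/n) = 0.012937492.
Ratio = √(1−f) = 0.82037313.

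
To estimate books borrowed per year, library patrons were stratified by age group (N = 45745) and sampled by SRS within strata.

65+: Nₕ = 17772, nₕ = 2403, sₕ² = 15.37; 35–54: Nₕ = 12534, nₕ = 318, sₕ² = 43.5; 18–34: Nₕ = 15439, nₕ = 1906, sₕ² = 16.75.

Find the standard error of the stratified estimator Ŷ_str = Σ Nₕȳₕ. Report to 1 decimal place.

4952.6

Var(Ŷ_str) = Σₕ Nₕ²(1 − fₕ)sₕ²/nₕ.
65+: 17772²·(1 − 2403/17772)·15.37/2403 = 1.7470366 × 10^6.
35–54: 12534²·(1 − 318/12534)·43.5/318 = 2.0945023 × 10^7.
18–34: 15439²·(1 − 1906/15439)·16.75/1906 = 1.8361373 × 10^6.
Sum = 2.4528197 × 10^7.
SE = √(2.4528197 × 10^7) = 4952.6.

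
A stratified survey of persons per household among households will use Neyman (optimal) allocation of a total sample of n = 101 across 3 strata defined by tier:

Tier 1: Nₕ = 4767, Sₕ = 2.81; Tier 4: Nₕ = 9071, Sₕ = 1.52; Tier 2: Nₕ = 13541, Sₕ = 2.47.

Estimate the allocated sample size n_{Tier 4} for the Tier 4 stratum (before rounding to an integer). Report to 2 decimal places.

22.97

Neyman allocation: nₕ = n·NₕSₕ / Σⱼ NⱼSⱼ.
Σ NⱼSⱼ = 4767·2.81 + 9071·1.52 + 13541·2.47 = 60629.46.
n_{Tier 4} = 101·9071·1.52 / 60629.46 = 22.97.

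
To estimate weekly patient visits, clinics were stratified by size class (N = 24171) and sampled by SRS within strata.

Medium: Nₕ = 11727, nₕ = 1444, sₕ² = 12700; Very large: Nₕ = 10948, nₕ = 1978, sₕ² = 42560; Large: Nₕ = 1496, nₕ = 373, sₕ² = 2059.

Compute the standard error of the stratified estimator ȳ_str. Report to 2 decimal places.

2.33

Var(ȳ_str) = Σₕ Wₕ²(1 − fₕ)sₕ²/nₕ with Wₕ = Nₕ/N, N = 24171.
Medium: Wₕ = 0.48516818; term = 0.48516818²·(1 − 0.12313465)·12700/1444 = 1.8153236.
Very large: Wₕ = 0.45293947; term = 0.45293947²·(1 − 0.18067227)·42560/1978 = 3.616707.
Large: Wₕ = 0.06189235; term = 0.06189235²·(1 − 0.24933155)·2059/373 = 0.015873388.
Sum = 5.447904.
SE = √(5.447904) = 2.33.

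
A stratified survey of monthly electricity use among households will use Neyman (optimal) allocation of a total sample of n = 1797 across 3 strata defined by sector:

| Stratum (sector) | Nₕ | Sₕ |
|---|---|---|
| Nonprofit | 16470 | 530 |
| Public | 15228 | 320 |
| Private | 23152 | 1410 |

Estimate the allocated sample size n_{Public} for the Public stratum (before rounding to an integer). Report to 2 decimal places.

Neyman allocation: nₕ = n·NₕSₕ / Σⱼ NⱼSⱼ.
Σ NⱼSⱼ = 16470·530 + 15228·320 + 23152·1410 = 4.624638 × 10^7.
n_{Public} = 1797·15228·320 / (4.624638 × 10^7) = 189.35.

189.35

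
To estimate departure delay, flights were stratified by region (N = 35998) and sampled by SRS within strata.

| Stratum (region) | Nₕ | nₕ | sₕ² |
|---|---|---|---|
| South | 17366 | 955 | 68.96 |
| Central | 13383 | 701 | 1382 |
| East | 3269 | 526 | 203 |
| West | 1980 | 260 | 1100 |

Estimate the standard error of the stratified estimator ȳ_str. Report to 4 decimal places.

Var(ȳ_str) = Σₕ Wₕ²(1 − fₕ)sₕ²/nₕ with Wₕ = Nₕ/N, N = 35998.
South: Wₕ = 0.48241569; term = 0.48241569²·(1 − 0.05499251)·68.96/955 = 0.015880785.
Central: Wₕ = 0.37177065; term = 0.37177065²·(1 − 0.05237988)·1382/701 = 0.25821086.
East: Wₕ = 0.09081060; term = 0.09081060²·(1 − 0.16090548)·203/526 = 0.0026705104.
West: Wₕ = 0.05500306; term = 0.05500306²·(1 − 0.13131313)·1100/260 = 0.011118757.
Sum = 0.28788091.
SE = √(0.28788091) = 0.5365.

0.5365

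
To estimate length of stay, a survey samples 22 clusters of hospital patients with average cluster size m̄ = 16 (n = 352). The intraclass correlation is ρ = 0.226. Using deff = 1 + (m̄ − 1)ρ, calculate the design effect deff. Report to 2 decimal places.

deff = 1 + (16 − 1)·0.226 = 1 + 3.39 = 4.39.

4.39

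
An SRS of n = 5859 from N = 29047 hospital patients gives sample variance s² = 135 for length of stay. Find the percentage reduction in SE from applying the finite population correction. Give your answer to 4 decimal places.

f = n/N = 5859/29047 = 0.20170758.
SE_no-fpc = √(s²/n) = 0.15179419; SE_fpc = √((1−f)s²/n) = 0.13562387.
Ratio = √(1−f) = 0.89347212. Reduction = 100·(1 − 0.89347212) = 10.6528%.

10.6528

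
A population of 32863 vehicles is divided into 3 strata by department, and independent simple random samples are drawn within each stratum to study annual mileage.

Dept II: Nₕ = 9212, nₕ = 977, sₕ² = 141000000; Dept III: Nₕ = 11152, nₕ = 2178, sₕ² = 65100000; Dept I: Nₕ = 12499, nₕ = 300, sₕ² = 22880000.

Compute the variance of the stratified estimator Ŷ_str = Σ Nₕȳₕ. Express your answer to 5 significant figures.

2.5568 × 10^13

Var(Ŷ_str) = Σₕ Nₕ²(1 − fₕ)sₕ²/nₕ.
Dept II: 9212²·(1 − 977/9212)·141000000/977 = 1.0948184 × 10^13.
Dept III: 11152²·(1 − 2178/11152)·65100000/2178 = 2.9913136 × 10^12.
Dept I: 12499²·(1 − 300/12499)·22880000/300 = 1.1628783 × 10^13.
Sum = 2.5568281 × 10^13.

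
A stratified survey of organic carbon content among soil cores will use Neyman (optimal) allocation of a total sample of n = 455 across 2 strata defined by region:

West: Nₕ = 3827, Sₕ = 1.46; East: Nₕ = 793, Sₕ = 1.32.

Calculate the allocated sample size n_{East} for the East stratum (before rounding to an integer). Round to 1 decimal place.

Neyman allocation: nₕ = n·NₕSₕ / Σⱼ NⱼSⱼ.
Σ NⱼSⱼ = 3827·1.46 + 793·1.32 = 6634.18.
n_{East} = 455·793·1.32 / 6634.18 = 71.8.

71.8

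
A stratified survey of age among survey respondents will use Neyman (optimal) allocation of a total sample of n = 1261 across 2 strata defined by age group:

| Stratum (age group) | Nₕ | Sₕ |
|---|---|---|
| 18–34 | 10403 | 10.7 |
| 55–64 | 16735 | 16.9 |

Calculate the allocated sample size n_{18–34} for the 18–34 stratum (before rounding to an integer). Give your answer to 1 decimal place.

356.1

Neyman allocation: nₕ = n·NₕSₕ / Σⱼ NⱼSⱼ.
Σ NⱼSⱼ = 10403·10.7 + 16735·16.9 = 394133.6.
n_{18–34} = 1261·10403·10.7 / 394133.6 = 356.1.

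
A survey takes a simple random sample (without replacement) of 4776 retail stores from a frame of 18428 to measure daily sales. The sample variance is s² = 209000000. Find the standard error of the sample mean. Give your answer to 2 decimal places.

Under SRS without replacement, Var(ȳ) = (1 − f)·s²/n with f = n/N = 4776/18428 = 0.25917083.
Var(ȳ) = (1 − 0.25917083)·209000000/4776 = 0.74082917·43760.469 = 32419.032.
SE(ȳ) = √(32419.032) = 180.05.

180.05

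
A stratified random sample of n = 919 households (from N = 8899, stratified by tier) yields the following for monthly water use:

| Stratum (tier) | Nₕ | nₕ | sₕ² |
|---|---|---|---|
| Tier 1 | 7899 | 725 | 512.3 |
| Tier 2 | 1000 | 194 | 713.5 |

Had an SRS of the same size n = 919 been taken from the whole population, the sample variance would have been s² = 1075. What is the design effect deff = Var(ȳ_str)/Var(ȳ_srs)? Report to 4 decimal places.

Var(ȳ_str) = Σ Wₕ²(1−fₕ)sₕ²/nₕ with Wₕ = Nₕ/8899:
  Tier 1: (7899/8899)²·(1−725/7899)·512.3/725 = 0.50563534
  Tier 2: (1000/8899)²·(1−194/1000)·713.5/194 = 0.037432159
  → Var(ȳ_str) = 0.5430675.
Var(ȳ_srs) = (1 − 919/8899)·1075/919 = 1.0489496.
deff = 0.5430675 / 1.0489496 = 0.5177.

0.5177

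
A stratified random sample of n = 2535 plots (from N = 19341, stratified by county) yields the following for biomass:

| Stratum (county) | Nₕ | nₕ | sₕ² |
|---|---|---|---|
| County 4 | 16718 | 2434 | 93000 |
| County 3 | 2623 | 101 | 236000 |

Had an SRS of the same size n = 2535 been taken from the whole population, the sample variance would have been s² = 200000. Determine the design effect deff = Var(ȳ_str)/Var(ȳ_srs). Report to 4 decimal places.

0.9585

Var(ȳ_str) = Σ Wₕ²(1−fₕ)sₕ²/nₕ with Wₕ = Nₕ/19341:
  County 4: (16718/19341)²·(1−2434/16718)·93000/2434 = 24.39151
  County 3: (2623/19341)²·(1−101/2623)·236000/101 = 41.321507
  → Var(ȳ_str) = 65.713017.
Var(ȳ_srs) = (1 − 2535/19341)·200000/2535 = 68.554737.
deff = 65.713017 / 68.554737 = 0.9585.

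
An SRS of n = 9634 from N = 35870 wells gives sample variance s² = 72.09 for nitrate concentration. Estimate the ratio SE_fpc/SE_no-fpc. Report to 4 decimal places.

f = n/N = 9634/35870 = 0.26858099.
SE_no-fpc = √(s²/n) = 0.086503602; SE_fpc = √((1−f)s²/n) = 0.073980509.
Ratio = √(1−f) = 0.85523039.

0.8552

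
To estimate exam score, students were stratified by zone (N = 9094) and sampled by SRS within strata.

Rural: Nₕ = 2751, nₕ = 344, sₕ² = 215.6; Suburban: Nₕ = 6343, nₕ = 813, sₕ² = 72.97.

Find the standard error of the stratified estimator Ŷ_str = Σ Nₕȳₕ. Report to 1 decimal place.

2701.5

Var(Ŷ_str) = Σₕ Nₕ²(1 − fₕ)sₕ²/nₕ.
Rural: 2751²·(1 − 344/2751)·215.6/344 = 4.150085 × 10^6.
Suburban: 6343²·(1 − 813/6343)·72.97/813 = 3.1482821 × 10^6.
Sum = 7.2983671 × 10^6.
SE = √(7.2983671 × 10^6) = 2701.5.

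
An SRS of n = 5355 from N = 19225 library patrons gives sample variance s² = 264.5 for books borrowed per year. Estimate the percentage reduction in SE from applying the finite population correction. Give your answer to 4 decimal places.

15.0614

f = n/N = 5355/19225 = 0.27854356.
SE_no-fpc = √(s²/n) = 0.22224556; SE_fpc = √((1−f)s²/n) = 0.18877225.
Ratio = √(1−f) = 0.84938592. Reduction = 100·(1 − 0.84938592) = 15.0614%.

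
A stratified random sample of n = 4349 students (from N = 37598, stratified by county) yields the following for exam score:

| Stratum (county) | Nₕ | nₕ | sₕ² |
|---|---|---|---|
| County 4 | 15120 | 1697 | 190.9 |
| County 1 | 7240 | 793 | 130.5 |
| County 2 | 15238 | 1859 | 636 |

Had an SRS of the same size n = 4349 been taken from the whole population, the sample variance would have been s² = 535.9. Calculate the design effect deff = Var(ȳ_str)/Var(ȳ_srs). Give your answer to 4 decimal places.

0.6509

Var(ȳ_str) = Σ Wₕ²(1−fₕ)sₕ²/nₕ with Wₕ = Nₕ/37598:
  County 4: (15120/37598)²·(1−1697/15120)·190.9/1697 = 0.016150872
  County 1: (7240/37598)²·(1−793/7240)·130.5/793 = 0.0054338053
  County 2: (15238/37598)²·(1−1859/15238)·636/1859 = 0.049340081
  → Var(ȳ_str) = 0.070924758.
Var(ȳ_srs) = (1 − 4349/37598)·535.9/4349 = 0.10897031.
deff = 0.070924758 / 0.10897031 = 0.6509.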